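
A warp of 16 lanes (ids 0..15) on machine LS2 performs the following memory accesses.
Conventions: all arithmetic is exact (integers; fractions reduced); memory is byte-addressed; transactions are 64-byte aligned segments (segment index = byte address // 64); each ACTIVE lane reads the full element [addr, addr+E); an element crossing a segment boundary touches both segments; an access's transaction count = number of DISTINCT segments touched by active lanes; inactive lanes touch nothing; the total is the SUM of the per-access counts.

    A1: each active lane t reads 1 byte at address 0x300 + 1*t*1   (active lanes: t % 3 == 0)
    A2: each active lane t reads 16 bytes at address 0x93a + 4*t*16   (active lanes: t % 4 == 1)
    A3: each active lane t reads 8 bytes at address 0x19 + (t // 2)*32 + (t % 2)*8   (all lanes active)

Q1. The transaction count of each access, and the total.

A1: 1 transaction
A2: 8 transactions
A3: 5 transactions

Answer: 1,8,5; total 14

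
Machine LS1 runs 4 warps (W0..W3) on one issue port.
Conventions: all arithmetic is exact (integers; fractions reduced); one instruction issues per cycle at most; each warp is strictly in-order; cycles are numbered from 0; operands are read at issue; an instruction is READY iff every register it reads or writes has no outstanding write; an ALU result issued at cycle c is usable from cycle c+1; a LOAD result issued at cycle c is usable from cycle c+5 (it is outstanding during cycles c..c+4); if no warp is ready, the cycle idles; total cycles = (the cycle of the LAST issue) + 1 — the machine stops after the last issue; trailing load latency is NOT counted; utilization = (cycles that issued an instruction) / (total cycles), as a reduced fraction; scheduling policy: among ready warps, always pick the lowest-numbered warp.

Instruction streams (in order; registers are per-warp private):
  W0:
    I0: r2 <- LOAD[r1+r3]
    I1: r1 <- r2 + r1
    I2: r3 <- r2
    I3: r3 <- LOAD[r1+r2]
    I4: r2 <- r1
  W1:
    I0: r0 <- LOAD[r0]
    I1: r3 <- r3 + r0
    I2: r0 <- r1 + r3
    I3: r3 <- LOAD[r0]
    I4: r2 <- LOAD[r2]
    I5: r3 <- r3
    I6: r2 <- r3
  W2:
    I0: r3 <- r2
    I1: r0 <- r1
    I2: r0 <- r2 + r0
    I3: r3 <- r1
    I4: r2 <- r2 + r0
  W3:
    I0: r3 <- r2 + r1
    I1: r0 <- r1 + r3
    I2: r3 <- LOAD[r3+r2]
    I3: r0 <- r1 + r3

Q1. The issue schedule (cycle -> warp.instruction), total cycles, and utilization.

cycle 0: W0.I0
cycle 1: W1.I0
cycle 2: W2.I0
cycle 3: W2.I1
cycle 4: W2.I2
cycle 5: W0.I1
cycle 6: W0.I2
cycle 7: W0.I3
cycle 8: W0.I4
cycle 9: W1.I1
cycle 10: W1.I2
cycle 11: W1.I3
cycle 12: W1.I4
cycle 13: W2.I3
cycle 14: W2.I4
cycle 15: W3.I0
cycle 16: W1.I5
cycle 17: W1.I6
cycle 18: W3.I1
cycle 19: W3.I2
cycle 20: idle
cycle 21: idle
cycle 22: idle
cycle 23: idle
cycle 24: W3.I3

Answer: 25 cycles, utilization 21/25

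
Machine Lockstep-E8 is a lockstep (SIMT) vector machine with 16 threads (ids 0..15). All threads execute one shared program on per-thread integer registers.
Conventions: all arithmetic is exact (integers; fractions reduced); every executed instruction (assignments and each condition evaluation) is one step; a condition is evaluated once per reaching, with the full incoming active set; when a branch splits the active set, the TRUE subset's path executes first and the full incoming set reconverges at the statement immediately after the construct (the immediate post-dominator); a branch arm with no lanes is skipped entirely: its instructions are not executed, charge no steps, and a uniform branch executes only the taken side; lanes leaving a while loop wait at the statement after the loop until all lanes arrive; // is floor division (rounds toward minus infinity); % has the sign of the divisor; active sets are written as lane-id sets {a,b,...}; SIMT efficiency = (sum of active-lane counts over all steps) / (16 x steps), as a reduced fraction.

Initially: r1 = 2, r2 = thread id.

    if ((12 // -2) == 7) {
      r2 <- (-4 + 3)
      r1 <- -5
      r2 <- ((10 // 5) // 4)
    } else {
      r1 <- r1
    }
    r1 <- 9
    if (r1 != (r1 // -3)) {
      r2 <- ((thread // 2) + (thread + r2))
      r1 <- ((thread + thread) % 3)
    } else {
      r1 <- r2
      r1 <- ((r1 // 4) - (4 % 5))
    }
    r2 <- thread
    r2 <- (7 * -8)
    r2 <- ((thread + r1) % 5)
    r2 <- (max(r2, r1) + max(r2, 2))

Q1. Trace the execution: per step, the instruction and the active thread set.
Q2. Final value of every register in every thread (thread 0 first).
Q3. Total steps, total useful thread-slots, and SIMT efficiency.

step 0: eval ((12 // -2) == 7)       {0,1,2,3,4,5,6,7,8,9,10,11,12,13,14,15}
step 1: r1 <- r1                     {0,1,2,3,4,5,6,7,8,9,10,11,12,13,14,15}
step 2: r1 <- 9                      {0,1,2,3,4,5,6,7,8,9,10,11,12,13,14,15}
step 3: eval (r1 != (r1 // -3))      {0,1,2,3,4,5,6,7,8,9,10,11,12,13,14,15}
step 4: r2 <- ((thread // 2) + (thread + r2)) {0,1,2,3,4,5,6,7,8,9,10,11,12,13,14,15}
step 5: r1 <- ((thread + thread) % 3) {0,1,2,3,4,5,6,7,8,9,10,11,12,13,14,15}
step 6: r2 <- thread                 {0,1,2,3,4,5,6,7,8,9,10,11,12,13,14,15}
step 7: r2 <- (7 * -8)               {0,1,2,3,4,5,6,7,8,9,10,11,12,13,14,15}
step 8: r2 <- ((thread + r1) % 5)    {0,1,2,3,4,5,6,7,8,9,10,11,12,13,14,15}
step 9: r2 <- (max(r2, r1) + max(r2, 2)) {0,1,2,3,4,5,6,7,8,9,10,11,12,13,14,15}

Answer: 10 steps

r1: 0,2,1,0,2,1,0,2,1,0,2,1,0,2,1,0
r2: 2,6,6,6,4,3,3,8,8,8,4,4,4,4,3,2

steps = 10; useful = 160; efficiency = 160/160 = 1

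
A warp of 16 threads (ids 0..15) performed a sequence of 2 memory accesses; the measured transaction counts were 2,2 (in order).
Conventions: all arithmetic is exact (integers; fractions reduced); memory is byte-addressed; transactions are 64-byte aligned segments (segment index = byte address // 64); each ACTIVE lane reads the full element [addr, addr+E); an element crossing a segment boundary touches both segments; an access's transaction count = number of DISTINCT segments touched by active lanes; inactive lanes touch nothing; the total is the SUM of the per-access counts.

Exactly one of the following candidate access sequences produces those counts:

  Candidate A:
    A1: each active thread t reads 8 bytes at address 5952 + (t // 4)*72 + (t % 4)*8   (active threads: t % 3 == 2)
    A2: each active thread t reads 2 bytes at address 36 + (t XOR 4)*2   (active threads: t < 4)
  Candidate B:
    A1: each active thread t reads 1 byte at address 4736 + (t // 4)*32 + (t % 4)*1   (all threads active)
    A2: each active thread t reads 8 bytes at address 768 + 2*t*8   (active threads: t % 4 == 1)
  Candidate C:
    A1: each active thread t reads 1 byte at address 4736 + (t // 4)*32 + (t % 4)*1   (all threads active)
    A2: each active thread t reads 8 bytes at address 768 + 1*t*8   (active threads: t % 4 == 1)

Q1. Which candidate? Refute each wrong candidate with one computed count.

A: A1 gives 4 transactions, not 2
B: A2 gives 4 transactions, not 2
C: all counts match (2,2)

Answer: C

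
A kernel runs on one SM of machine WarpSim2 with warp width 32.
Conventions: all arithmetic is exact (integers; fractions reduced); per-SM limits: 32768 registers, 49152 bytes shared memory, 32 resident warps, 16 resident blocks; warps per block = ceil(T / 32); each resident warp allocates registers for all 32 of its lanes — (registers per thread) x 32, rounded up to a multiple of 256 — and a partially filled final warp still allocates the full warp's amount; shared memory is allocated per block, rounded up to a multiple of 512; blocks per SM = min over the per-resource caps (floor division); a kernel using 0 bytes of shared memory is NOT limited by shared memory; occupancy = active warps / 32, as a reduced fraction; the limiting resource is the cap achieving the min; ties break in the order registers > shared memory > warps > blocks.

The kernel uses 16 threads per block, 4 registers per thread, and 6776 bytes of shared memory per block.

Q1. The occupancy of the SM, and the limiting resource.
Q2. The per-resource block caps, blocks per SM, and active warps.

Answer: occupancy 3/16, limited by shared memory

registers: 128 blocks
shared memory: 6 blocks
warps: 32 blocks
blocks: 16 blocks

Answer: 6 blocks, 6 active warps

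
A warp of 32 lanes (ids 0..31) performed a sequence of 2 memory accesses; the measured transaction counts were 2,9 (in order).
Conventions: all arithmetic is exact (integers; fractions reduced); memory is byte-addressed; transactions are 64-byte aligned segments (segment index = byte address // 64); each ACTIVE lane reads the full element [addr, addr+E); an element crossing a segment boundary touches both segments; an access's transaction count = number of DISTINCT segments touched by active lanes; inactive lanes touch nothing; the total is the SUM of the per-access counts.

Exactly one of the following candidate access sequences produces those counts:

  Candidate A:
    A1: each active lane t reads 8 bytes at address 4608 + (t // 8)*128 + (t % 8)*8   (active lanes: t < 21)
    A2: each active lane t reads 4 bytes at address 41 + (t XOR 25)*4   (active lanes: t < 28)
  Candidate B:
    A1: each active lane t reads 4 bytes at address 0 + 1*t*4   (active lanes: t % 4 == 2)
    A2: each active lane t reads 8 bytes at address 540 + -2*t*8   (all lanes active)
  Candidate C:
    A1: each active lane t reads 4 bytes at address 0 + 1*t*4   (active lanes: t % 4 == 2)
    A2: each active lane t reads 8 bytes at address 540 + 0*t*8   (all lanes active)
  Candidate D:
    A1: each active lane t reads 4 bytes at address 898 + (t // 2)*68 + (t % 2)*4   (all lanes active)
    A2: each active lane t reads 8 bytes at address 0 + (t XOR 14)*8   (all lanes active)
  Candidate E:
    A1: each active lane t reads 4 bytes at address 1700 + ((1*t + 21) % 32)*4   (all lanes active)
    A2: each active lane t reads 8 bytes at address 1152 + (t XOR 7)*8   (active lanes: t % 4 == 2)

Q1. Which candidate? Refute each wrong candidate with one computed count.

A: A1 gives 3 transactions, not 2
C: A2 gives 1 transaction, not 9
D: A1 gives 17 transactions, not 2
E: A1 gives 3 transactions, not 2
B: all counts match (2,9)

Answer: B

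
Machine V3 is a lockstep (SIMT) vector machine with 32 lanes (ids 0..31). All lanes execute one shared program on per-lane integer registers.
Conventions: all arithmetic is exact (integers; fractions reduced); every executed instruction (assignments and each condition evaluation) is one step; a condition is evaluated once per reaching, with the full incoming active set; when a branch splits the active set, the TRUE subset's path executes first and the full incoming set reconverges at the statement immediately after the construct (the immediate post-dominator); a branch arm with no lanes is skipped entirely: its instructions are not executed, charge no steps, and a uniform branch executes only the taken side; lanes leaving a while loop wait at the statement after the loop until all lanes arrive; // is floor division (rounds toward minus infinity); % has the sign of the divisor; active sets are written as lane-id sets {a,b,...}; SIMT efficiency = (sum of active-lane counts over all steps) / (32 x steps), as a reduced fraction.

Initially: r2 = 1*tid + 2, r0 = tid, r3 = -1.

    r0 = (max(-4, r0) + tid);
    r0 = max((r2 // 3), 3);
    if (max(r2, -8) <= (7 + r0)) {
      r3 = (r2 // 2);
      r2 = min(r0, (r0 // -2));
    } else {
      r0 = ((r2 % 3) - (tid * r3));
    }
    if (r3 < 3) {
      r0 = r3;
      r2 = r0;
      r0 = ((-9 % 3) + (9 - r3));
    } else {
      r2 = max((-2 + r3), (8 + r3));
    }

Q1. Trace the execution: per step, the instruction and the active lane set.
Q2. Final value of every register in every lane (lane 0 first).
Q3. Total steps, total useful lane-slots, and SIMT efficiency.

step 0: r0 <- (max(-4, r0) + tid)    {0,1,2,3,4,5,6,7,8,9,10,11,12,13,14,15,16,17,18,19,20,21,22,23,24,25,26,27,28,29,30,31}
step 1: r0 <- max((r2 // 3), 3)      {0,1,2,3,4,5,6,7,8,9,10,11,12,13,14,15,16,17,18,19,20,21,22,23,24,25,26,27,28,29,30,31}
step 2: eval (max(r2, -8) <= (7 + r0)) {0,1,2,3,4,5,6,7,8,9,10,11,12,13,14,15,16,17,18,19,20,21,22,23,24,25,26,27,28,29,30,31}
step 3: r3 <- (r2 // 2)              {0,1,2,3,4,5,6,7,8}
step 4: r2 <- min(r0, (r0 // -2))    {0,1,2,3,4,5,6,7,8}
step 5: r0 <- ((r2 % 3) - (tid * r3)) {9,10,11,12,13,14,15,16,17,18,19,20,21,22,23,24,25,26,27,28,29,30,31}
step 6: eval (r3 < 3)                {0,1,2,3,4,5,6,7,8,9,10,11,12,13,14,15,16,17,18,19,20,21,22,23,24,25,26,27,28,29,30,31}
step 7: r0 <- r3                     {0,1,2,3,9,10,11,12,13,14,15,16,17,18,19,20,21,22,23,24,25,26,27,28,29,30,31}
step 8: r2 <- r0                     {0,1,2,3,9,10,11,12,13,14,15,16,17,18,19,20,21,22,23,24,25,26,27,28,29,30,31}
step 9: r0 <- ((-9 % 3) + (9 - r3))  {0,1,2,3,9,10,11,12,13,14,15,16,17,18,19,20,21,22,23,24,25,26,27,28,29,30,31}
step 10: r2 <- max((-2 + r3), (8 + r3)) {4,5,6,7,8}

Answer: 11 steps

r2: 1,1,2,2,11,11,12,12,13,-1,-1,-1,-1,-1,-1,-1,-1,-1,-1,-1,-1,-1,-1,-1,-1,-1,-1,-1,-1,-1,-1,-1
r0: 8,8,7,7,3,3,3,3,3,10,10,10,10,10,10,10,10,10,10,10,10,10,10,10,10,10,10,10,10,10,10,10
r3: 1,1,2,2,3,3,4,4,5,-1,-1,-1,-1,-1,-1,-1,-1,-1,-1,-1,-1,-1,-1,-1,-1,-1,-1,-1,-1,-1,-1,-1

steps = 11; useful = 255; efficiency = 255/352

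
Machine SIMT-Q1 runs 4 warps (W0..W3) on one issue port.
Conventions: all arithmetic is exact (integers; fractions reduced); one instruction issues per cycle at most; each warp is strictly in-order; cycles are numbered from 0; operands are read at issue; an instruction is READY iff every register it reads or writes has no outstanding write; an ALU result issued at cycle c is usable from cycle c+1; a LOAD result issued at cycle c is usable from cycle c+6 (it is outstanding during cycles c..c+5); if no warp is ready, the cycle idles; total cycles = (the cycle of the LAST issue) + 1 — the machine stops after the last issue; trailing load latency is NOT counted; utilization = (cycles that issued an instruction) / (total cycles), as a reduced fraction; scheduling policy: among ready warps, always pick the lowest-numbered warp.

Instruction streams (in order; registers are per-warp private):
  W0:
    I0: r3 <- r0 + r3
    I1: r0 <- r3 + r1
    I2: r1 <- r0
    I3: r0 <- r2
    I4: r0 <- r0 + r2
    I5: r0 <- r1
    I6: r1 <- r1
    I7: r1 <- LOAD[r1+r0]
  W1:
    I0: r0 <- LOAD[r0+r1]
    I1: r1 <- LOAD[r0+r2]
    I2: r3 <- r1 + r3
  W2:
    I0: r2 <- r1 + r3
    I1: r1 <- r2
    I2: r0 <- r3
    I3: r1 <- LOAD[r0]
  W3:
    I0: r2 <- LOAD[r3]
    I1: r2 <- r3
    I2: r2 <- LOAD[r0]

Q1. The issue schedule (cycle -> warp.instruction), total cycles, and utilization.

cycle 0: W0.I0
cycle 1: W0.I1
cycle 2: W0.I2
cycle 3: W0.I3
cycle 4: W0.I4
cycle 5: W0.I5
cycle 6: W0.I6
cycle 7: W0.I7
cycle 8: W1.I0
cycle 9: W2.I0
cycle 10: W2.I1
cycle 11: W2.I2
cycle 12: W2.I3
cycle 13: W3.I0
cycle 14: W1.I1
cycle 15: idle
cycle 16: idle
cycle 17: idle
cycle 18: idle
cycle 19: W3.I1
cycle 20: W1.I2
cycle 21: W3.I2

Answer: 22 cycles, utilization 9/11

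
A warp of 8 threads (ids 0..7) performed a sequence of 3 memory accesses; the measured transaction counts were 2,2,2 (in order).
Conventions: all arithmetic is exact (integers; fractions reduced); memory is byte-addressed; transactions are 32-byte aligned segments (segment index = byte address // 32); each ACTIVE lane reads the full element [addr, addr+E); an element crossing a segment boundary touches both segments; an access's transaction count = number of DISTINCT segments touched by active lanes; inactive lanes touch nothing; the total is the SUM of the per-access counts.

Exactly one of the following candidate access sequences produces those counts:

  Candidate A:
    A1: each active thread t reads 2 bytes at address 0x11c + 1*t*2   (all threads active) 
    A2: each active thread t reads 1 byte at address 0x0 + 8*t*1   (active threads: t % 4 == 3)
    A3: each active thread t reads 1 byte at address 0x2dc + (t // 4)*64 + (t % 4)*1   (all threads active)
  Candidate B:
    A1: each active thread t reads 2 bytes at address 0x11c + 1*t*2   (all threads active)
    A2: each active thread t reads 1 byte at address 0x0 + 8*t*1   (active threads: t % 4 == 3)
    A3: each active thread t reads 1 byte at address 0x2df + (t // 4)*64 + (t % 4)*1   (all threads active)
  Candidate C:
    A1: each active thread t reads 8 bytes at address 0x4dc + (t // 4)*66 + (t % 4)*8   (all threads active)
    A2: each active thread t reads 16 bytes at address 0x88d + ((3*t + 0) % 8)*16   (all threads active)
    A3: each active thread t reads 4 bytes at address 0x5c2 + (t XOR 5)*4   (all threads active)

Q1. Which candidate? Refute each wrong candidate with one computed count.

B: A3 gives 4 transactions, not 2
C: A1 gives 4 transactions, not 2
A: all counts match (2,2,2)

Answer: A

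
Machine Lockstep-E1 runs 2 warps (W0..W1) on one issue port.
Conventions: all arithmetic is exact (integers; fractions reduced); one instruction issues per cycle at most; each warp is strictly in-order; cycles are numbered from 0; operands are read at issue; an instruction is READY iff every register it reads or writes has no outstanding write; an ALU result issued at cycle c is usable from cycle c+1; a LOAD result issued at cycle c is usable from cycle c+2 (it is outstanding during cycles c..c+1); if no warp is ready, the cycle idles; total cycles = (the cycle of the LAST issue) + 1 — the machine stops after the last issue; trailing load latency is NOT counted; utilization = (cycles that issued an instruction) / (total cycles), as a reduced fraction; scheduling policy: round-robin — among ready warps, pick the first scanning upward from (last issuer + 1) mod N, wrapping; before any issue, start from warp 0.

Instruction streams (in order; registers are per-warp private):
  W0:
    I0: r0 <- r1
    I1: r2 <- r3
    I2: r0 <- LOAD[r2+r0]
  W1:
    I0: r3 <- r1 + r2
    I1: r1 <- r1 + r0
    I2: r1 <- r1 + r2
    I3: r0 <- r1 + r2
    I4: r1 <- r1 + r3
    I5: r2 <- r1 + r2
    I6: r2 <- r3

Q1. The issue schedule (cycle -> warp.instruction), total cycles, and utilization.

cycle 0: W0.I0
cycle 1: W1.I0
cycle 2: W0.I1
cycle 3: W1.I1
cycle 4: W0.I2
cycle 5: W1.I2
cycle 6: W1.I3
cycle 7: W1.I4
cycle 8: W1.I5
cycle 9: W1.I6

Answer: 10 cycles, utilization 1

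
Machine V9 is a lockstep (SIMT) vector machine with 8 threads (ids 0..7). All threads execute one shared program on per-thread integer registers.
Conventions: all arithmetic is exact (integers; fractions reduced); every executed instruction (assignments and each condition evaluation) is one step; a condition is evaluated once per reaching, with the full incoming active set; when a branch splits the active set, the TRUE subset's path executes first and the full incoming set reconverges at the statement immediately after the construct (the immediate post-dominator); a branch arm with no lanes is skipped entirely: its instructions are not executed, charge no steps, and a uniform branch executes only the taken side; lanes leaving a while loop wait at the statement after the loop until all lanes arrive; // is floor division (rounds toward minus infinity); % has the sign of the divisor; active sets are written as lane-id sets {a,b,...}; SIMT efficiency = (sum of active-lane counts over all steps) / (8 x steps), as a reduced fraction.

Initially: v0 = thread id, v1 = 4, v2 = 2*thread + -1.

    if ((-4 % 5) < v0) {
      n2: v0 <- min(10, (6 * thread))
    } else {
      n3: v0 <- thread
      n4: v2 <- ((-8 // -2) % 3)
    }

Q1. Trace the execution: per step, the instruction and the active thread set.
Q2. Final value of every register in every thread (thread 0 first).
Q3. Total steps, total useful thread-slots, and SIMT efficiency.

step 0: eval ((-4 % 5) < v0)         {0,1,2,3,4,5,6,7}
step 1: v0 <- min(10, (6 * thread))  {2,3,4,5,6,7}
step 2: v0 <- thread                 {0,1}
step 3: v2 <- ((-8 // -2) % 3)       {0,1}

Answer: 4 steps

v0: 0,1,10,10,10,10,10,10
v1: 4,4,4,4,4,4,4,4
v2: 1,1,3,5,7,9,11,13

steps = 4; useful = 18; efficiency = 18/32 = 9/16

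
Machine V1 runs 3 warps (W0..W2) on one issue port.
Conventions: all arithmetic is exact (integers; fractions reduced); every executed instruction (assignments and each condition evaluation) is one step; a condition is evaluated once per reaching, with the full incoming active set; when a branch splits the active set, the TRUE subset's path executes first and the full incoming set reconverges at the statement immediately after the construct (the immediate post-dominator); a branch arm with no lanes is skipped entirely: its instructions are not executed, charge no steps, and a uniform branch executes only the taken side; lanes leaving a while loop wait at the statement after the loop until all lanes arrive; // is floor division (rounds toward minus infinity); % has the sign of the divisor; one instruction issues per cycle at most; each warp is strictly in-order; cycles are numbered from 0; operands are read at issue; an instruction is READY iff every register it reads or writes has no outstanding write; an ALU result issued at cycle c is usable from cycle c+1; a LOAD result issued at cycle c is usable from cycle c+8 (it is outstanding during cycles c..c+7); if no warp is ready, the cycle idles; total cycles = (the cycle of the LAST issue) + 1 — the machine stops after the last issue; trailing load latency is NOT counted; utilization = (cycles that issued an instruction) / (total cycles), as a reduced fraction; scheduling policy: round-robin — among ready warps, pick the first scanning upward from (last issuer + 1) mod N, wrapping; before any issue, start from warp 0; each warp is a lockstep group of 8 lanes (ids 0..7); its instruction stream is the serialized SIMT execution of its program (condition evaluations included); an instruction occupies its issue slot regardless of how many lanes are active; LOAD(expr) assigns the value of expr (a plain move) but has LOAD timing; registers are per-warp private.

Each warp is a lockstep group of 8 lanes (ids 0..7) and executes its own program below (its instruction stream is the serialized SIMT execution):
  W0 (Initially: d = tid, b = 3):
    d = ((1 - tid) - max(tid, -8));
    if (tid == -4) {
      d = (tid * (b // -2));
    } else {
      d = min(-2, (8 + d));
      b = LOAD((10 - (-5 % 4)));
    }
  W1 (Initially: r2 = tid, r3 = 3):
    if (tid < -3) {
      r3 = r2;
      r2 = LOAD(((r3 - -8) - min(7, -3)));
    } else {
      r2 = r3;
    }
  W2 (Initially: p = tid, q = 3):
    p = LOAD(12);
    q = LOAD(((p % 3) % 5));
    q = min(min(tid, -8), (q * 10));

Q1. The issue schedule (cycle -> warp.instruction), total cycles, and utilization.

cycle 0: W0.I0
cycle 1: W1.I0
cycle 2: W2.I0
cycle 3: W0.I1
cycle 4: W1.I1
cycle 5: W0.I2
cycle 6: W0.I3
cycle 7: idle
cycle 8: idle
cycle 9: idle
cycle 10: W2.I1
cycle 11: idle
cycle 12: idle
cycle 13: idle
cycle 14: idle
cycle 15: idle
cycle 16: idle
cycle 17: idle
cycle 18: W2.I2

Answer: 19 cycles, utilization 9/19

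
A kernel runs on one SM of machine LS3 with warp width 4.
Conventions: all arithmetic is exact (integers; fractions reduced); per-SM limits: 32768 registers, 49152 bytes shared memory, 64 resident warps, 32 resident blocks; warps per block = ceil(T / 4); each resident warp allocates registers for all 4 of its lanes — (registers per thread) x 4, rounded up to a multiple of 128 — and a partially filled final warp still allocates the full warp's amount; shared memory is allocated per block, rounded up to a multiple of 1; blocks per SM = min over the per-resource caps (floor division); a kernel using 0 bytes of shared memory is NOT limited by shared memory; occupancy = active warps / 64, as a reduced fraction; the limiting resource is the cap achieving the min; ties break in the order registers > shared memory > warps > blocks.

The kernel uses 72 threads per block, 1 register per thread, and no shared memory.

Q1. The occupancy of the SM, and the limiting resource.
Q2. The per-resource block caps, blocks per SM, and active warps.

Answer: occupancy 27/32, limited by warps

registers: 14 blocks
shared memory: no limit (kernel uses none)
warps: 3 blocks
blocks: 32 blocks

Answer: 3 blocks, 54 active warps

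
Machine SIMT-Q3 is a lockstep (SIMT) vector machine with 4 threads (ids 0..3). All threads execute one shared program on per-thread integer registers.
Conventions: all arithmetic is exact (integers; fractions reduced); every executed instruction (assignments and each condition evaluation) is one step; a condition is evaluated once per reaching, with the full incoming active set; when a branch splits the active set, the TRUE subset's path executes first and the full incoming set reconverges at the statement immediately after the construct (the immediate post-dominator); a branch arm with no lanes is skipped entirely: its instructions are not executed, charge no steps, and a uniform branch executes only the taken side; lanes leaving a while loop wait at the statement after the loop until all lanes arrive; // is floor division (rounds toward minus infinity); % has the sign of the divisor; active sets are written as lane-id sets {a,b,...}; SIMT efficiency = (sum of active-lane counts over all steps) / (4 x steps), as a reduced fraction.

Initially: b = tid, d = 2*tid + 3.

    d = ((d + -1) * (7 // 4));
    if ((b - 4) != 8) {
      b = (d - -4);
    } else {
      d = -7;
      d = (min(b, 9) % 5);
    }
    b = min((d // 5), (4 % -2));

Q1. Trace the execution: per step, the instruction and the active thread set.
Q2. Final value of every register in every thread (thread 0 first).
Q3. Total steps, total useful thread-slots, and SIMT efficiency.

step 0: d <- ((d + -1) * (7 // 4))   {0,1,2,3}
step 1: eval ((b - 4) != 8)          {0,1,2,3}
step 2: b <- (d - -4)                {0,1,2,3}
step 3: b <- min((d // 5), (4 % -2)) {0,1,2,3}

Answer: 4 steps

b: 0,0,0,0
d: 2,4,6,8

steps = 4; useful = 16; efficiency = 16/16 = 1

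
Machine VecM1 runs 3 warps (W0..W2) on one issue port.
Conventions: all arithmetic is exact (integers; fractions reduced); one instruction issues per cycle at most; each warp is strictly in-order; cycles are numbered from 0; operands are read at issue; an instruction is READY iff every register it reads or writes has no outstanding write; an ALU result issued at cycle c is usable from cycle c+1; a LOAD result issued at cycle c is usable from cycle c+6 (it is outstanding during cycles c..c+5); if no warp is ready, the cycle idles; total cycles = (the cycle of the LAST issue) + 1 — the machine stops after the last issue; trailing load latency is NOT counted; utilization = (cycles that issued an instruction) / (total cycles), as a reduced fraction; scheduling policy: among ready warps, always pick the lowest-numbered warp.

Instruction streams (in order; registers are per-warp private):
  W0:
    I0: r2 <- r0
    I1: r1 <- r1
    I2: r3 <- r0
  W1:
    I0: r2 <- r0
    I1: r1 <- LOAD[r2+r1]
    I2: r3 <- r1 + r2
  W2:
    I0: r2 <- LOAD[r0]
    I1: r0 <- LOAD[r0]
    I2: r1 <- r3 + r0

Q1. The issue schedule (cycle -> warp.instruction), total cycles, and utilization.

cycle 0: W0.I0
cycle 1: W0.I1
cycle 2: W0.I2
cycle 3: W1.I0
cycle 4: W1.I1
cycle 5: W2.I0
cycle 6: W2.I1
cycle 7: idle
cycle 8: idle
cycle 9: idle
cycle 10: W1.I2
cycle 11: idle
cycle 12: W2.I2

Answer: 13 cycles, utilization 9/13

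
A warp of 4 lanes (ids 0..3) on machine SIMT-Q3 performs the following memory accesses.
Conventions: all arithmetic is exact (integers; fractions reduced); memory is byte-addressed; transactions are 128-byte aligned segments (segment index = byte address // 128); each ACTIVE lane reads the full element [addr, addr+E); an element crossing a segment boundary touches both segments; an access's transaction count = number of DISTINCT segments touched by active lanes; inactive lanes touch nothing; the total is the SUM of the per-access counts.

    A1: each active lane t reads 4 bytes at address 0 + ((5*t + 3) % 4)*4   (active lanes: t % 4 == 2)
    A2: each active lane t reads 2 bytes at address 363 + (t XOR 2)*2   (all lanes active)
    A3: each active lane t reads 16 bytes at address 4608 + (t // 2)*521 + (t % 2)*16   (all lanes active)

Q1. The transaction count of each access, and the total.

A1: 1 transaction
A2: 1 transaction
A3: 2 transactions

Answer: 1,1,2; total 4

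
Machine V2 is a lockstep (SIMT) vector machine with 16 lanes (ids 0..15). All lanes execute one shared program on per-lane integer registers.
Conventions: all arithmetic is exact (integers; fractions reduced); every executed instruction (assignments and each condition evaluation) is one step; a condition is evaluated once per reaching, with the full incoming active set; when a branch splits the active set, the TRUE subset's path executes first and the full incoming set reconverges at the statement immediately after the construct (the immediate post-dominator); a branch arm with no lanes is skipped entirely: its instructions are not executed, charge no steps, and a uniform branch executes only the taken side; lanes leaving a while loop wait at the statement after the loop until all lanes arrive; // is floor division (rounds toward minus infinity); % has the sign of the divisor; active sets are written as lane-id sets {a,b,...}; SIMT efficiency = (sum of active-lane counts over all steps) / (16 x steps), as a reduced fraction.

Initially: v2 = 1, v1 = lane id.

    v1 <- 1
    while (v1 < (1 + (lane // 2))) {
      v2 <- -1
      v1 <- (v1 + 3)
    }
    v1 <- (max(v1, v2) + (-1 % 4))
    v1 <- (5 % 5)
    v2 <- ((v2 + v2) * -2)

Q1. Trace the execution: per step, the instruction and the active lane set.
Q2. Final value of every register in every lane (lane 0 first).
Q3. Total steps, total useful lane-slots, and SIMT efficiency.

step 0: v1 <- 1                      {0,1,2,3,4,5,6,7,8,9,10,11,12,13,14,15}
step 1: eval (v1 < (1 + (lane // 2))) {0,1,2,3,4,5,6,7,8,9,10,11,12,13,14,15}
step 2: v2 <- -1                     {2,3,4,5,6,7,8,9,10,11,12,13,14,15}
step 3: v1 <- (v1 + 3)               {2,3,4,5,6,7,8,9,10,11,12,13,14,15}
step 4: eval (v1 < (1 + (lane // 2))) {2,3,4,5,6,7,8,9,10,11,12,13,14,15}
step 5: v2 <- -1                     {8,9,10,11,12,13,14,15}
step 6: v1 <- (v1 + 3)               {8,9,10,11,12,13,14,15}
step 7: eval (v1 < (1 + (lane // 2))) {8,9,10,11,12,13,14,15}
step 8: v2 <- -1                     {14,15}
step 9: v1 <- (v1 + 3)               {14,15}
step 10: eval (v1 < (1 + (lane // 2))) {14,15}
step 11: v1 <- (max(v1, v2) + (-1 % 4)) {0,1,2,3,4,5,6,7,8,9,10,11,12,13,14,15}
step 12: v1 <- (5 % 5)                {0,1,2,3,4,5,6,7,8,9,10,11,12,13,14,15}
step 13: v2 <- ((v2 + v2) * -2)       {0,1,2,3,4,5,6,7,8,9,10,11,12,13,14,15}

Answer: 14 steps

v2: -4,-4,4,4,4,4,4,4,4,4,4,4,4,4,4,4
v1: 0,0,0,0,0,0,0,0,0,0,0,0,0,0,0,0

steps = 14; useful = 152; efficiency = 152/224 = 19/28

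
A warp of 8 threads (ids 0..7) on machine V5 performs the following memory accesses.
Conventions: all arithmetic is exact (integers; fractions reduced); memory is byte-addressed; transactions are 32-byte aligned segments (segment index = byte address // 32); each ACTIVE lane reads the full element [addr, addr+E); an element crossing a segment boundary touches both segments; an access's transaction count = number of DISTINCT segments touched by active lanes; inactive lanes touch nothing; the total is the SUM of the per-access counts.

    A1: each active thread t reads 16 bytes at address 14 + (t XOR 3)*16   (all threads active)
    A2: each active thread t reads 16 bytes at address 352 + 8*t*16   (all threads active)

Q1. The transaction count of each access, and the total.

A1: 5 transactions
A2: 8 transactions

Answer: 5,8; total 13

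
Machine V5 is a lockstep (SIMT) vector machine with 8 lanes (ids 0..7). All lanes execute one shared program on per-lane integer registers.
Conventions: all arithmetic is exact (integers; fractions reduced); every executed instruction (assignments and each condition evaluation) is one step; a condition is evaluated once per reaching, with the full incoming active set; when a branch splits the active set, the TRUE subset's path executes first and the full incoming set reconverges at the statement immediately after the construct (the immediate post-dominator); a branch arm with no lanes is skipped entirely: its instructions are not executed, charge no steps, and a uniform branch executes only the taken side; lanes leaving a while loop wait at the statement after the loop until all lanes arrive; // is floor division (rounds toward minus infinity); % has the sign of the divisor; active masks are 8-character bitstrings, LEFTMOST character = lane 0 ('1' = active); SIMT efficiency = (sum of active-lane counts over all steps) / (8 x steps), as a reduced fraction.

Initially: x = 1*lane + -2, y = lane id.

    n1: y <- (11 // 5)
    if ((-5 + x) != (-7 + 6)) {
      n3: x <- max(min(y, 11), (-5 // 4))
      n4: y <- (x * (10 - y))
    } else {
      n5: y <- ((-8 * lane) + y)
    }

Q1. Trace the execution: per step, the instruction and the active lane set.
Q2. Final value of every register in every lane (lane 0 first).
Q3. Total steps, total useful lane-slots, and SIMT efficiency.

step 0: y <- (11 // 5)               11111111
step 1: eval ((-5 + x) != (-7 + 6))  11111111
step 2: x <- max(min(y, 11), (-5 // 4)) 11111101
step 3: y <- (x * (10 - y))          11111101
step 4: y <- ((-8 * lane) + y)       00000010

Answer: 5 steps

x: 2,2,2,2,2,2,4,2
y: 16,16,16,16,16,16,-46,16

steps = 5; useful = 31; efficiency = 31/40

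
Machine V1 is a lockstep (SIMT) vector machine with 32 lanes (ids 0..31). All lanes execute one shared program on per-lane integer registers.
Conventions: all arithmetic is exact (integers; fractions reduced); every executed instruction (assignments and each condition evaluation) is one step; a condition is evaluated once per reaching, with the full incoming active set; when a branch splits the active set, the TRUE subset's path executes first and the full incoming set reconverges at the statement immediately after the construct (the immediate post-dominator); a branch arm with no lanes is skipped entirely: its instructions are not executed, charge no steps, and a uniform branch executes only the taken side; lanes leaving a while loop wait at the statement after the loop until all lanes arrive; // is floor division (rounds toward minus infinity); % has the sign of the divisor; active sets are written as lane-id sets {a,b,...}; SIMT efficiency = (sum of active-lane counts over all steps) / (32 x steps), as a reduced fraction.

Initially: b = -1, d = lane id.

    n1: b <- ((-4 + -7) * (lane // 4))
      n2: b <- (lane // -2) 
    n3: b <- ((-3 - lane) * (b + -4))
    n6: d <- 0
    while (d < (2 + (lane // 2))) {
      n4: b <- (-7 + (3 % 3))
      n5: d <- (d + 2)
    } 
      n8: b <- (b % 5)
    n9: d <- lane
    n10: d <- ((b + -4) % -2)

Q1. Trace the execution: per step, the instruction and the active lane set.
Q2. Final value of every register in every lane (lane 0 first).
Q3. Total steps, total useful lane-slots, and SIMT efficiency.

step 0: b <- ((-4 + -7) * (lane // 4)) {0,1,2,3,4,5,6,7,8,9,10,11,12,13,14,15,16,17,18,19,20,21,22,23,24,25,26,27,28,29,30,31}
step 1: b <- (lane // -2)            {0,1,2,3,4,5,6,7,8,9,10,11,12,13,14,15,16,17,18,19,20,21,22,23,24,25,26,27,28,29,30,31}
step 2: b <- ((-3 - lane) * (b + -4)) {0,1,2,3,4,5,6,7,8,9,10,11,12,13,14,15,16,17,18,19,20,21,22,23,24,25,26,27,28,29,30,31}
step 3: d <- 0                       {0,1,2,3,4,5,6,7,8,9,10,11,12,13,14,15,16,17,18,19,20,21,22,23,24,25,26,27,28,29,30,31}
step 4: eval (d < (2 + (lane // 2))) {0,1,2,3,4,5,6,7,8,9,10,11,12,13,14,15,16,17,18,19,20,21,22,23,24,25,26,27,28,29,30,31}
step 5: b <- (-7 + (3 % 3))          {0,1,2,3,4,5,6,7,8,9,10,11,12,13,14,15,16,17,18,19,20,21,22,23,24,25,26,27,28,29,30,31}
step 6: d <- (d + 2)                 {0,1,2,3,4,5,6,7,8,9,10,11,12,13,14,15,16,17,18,19,20,21,22,23,24,25,26,27,28,29,30,31}
step 7: eval (d < (2 + (lane // 2))) {0,1,2,3,4,5,6,7,8,9,10,11,12,13,14,15,16,17,18,19,20,21,22,23,24,25,26,27,28,29,30,31}
step 8: b <- (-7 + (3 % 3))          {2,3,4,5,6,7,8,9,10,11,12,13,14,15,16,17,18,19,20,21,22,23,24,25,26,27,28,29,30,31}
step 9: d <- (d + 2)                 {2,3,4,5,6,7,8,9,10,11,12,13,14,15,16,17,18,19,20,21,22,23,24,25,26,27,28,29,30,31}
step 10: eval (d < (2 + (lane // 2))) {2,3,4,5,6,7,8,9,10,11,12,13,14,15,16,17,18,19,20,21,22,23,24,25,26,27,28,29,30,31}
step 11: b <- (-7 + (3 % 3))          {6,7,8,9,10,11,12,13,14,15,16,17,18,19,20,21,22,23,24,25,26,27,28,29,30,31}
step 12: d <- (d + 2)                 {6,7,8,9,10,11,12,13,14,15,16,17,18,19,20,21,22,23,24,25,26,27,28,29,30,31}
step 13: eval (d < (2 + (lane // 2))) {6,7,8,9,10,11,12,13,14,15,16,17,18,19,20,21,22,23,24,25,26,27,28,29,30,31}
step 14: b <- (-7 + (3 % 3))          {10,11,12,13,14,15,16,17,18,19,20,21,22,23,24,25,26,27,28,29,30,31}
step 15: d <- (d + 2)                 {10,11,12,13,14,15,16,17,18,19,20,21,22,23,24,25,26,27,28,29,30,31}
step 16: eval (d < (2 + (lane // 2))) {10,11,12,13,14,15,16,17,18,19,20,21,22,23,24,25,26,27,28,29,30,31}
step 17: b <- (-7 + (3 % 3))          {14,15,16,17,18,19,20,21,22,23,24,25,26,27,28,29,30,31}
step 18: d <- (d + 2)                 {14,15,16,17,18,19,20,21,22,23,24,25,26,27,28,29,30,31}
step 19: eval (d < (2 + (lane // 2))) {14,15,16,17,18,19,20,21,22,23,24,25,26,27,28,29,30,31}
step 20: b <- (-7 + (3 % 3))          {18,19,20,21,22,23,24,25,26,27,28,29,30,31}
step 21: d <- (d + 2)                 {18,19,20,21,22,23,24,25,26,27,28,29,30,31}
step 22: eval (d < (2 + (lane // 2))) {18,19,20,21,22,23,24,25,26,27,28,29,30,31}
step 23: b <- (-7 + (3 % 3))          {22,23,24,25,26,27,28,29,30,31}
step 24: d <- (d + 2)                 {22,23,24,25,26,27,28,29,30,31}
step 25: eval (d < (2 + (lane // 2))) {22,23,24,25,26,27,28,29,30,31}
step 26: b <- (-7 + (3 % 3))          {26,27,28,29,30,31}
step 27: d <- (d + 2)                 {26,27,28,29,30,31}
step 28: eval (d < (2 + (lane // 2))) {26,27,28,29,30,31}
step 29: b <- (-7 + (3 % 3))          {30,31}
step 30: d <- (d + 2)                 {30,31}
step 31: eval (d < (2 + (lane // 2))) {30,31}
step 32: b <- (b % 5)                 {0,1,2,3,4,5,6,7,8,9,10,11,12,13,14,15,16,17,18,19,20,21,22,23,24,25,26,27,28,29,30,31}
step 33: d <- lane                    {0,1,2,3,4,5,6,7,8,9,10,11,12,13,14,15,16,17,18,19,20,21,22,23,24,25,26,27,28,29,30,31}
step 34: d <- ((b + -4) % -2)         {0,1,2,3,4,5,6,7,8,9,10,11,12,13,14,15,16,17,18,19,20,21,22,23,24,25,26,27,28,29,30,31}

Answer: 35 steps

b: 3,3,3,3,3,3,3,3,3,3,3,3,3,3,3,3,3,3,3,3,3,3,3,3,3,3,3,3,3,3,3,3
d: -1,-1,-1,-1,-1,-1,-1,-1,-1,-1,-1,-1,-1,-1,-1,-1,-1,-1,-1,-1,-1,-1,-1,-1,-1,-1,-1,-1,-1,-1,-1,-1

steps = 35; useful = 736; efficiency = 736/1120 = 23/35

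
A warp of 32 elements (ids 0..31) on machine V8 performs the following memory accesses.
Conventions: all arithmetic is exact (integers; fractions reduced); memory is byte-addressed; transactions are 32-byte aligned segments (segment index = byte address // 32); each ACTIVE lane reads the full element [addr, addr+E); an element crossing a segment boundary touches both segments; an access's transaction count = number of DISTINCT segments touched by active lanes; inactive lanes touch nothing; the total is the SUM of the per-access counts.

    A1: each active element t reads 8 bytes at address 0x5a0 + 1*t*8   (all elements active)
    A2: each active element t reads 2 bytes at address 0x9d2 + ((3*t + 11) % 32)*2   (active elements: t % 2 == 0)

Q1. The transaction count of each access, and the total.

A1: 8 transactions
A2: 3 transactions

Answer: 8,3; total 11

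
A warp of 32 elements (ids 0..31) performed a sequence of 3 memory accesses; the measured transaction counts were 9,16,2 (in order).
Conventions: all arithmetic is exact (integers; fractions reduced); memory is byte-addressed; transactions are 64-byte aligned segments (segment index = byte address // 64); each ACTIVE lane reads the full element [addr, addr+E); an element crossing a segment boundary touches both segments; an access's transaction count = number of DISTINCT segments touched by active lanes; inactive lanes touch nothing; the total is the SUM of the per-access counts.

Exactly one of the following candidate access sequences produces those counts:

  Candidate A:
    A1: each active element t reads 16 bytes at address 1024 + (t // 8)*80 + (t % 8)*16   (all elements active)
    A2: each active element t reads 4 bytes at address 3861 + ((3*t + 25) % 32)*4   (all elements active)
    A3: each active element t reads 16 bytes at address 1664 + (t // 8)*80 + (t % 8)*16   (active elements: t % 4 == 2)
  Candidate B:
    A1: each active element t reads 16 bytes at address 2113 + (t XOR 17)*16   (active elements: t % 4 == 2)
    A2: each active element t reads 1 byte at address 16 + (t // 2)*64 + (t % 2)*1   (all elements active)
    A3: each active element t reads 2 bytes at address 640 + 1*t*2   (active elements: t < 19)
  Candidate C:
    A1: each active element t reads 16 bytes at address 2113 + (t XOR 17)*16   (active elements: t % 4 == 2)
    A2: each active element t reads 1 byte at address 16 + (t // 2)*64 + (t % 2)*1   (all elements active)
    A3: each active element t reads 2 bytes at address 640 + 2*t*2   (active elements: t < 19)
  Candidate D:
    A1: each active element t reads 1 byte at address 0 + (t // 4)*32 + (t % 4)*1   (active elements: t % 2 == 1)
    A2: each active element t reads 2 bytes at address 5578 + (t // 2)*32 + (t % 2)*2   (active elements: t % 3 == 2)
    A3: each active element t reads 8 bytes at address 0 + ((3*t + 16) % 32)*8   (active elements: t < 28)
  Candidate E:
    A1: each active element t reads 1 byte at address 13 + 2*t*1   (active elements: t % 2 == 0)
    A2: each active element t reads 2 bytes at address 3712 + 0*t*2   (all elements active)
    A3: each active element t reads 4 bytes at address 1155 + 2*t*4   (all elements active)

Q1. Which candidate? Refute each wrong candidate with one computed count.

A: A1 gives 6 transactions, not 9
B: A3 gives 1 transaction, not 2
D: A1 gives 4 transactions, not 9
E: A1 gives 2 transactions, not 9
C: all counts match (9,16,2)

Answer: C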